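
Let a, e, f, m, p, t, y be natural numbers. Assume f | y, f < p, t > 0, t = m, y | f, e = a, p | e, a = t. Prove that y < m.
f | y and y | f, thus f = y. e = a and a = t, so e = t. Since p | e, p | t. Since t > 0, p ≤ t. t = m, so p ≤ m. Since f < p, f < m. Since f = y, y < m.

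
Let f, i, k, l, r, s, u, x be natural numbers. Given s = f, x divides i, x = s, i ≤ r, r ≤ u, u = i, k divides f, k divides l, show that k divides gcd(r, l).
u = i and r ≤ u, hence r ≤ i. Since i ≤ r, i = r. x = s and s = f, so x = f. Since x divides i, f divides i. k divides f, so k divides i. Since i = r, k divides r. Because k divides l, k divides gcd(r, l).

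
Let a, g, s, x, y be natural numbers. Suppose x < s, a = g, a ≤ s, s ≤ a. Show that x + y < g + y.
s ≤ a and a ≤ s, hence s = a. a = g, so s = g. Since x < s, x < g. Then x + y < g + y.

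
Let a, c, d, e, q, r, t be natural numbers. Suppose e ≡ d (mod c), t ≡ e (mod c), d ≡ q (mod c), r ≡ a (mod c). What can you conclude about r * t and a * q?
r * t ≡ a * q (mod c)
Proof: t ≡ e (mod c) and e ≡ d (mod c), thus t ≡ d (mod c). From d ≡ q (mod c), t ≡ q (mod c). Since r ≡ a (mod c), by multiplying congruences, r * t ≡ a * q (mod c).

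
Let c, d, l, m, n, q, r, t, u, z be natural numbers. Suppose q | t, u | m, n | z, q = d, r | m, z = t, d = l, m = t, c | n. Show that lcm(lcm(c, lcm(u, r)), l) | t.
Because z = t and n | z, n | t. Since c | n, c | t. u | m and r | m, so lcm(u, r) | m. Since m = t, lcm(u, r) | t. c | t, so lcm(c, lcm(u, r)) | t. Because q = d and d = l, q = l. q | t, so l | t. Since lcm(c, lcm(u, r)) | t, lcm(lcm(c, lcm(u, r)), l) | t.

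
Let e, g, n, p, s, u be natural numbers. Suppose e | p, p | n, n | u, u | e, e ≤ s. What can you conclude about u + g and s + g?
u + g ≤ s + g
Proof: e | p and p | n, thus e | n. n | u, so e | u. Since u | e, e = u. e ≤ s, so u ≤ s. Then u + g ≤ s + g.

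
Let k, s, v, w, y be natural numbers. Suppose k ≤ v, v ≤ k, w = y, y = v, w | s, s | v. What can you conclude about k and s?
k = s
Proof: Since k ≤ v and v ≤ k, k = v. Since w = y and y = v, w = v. w | s, so v | s. Because s | v, v = s. k = v, so k = s.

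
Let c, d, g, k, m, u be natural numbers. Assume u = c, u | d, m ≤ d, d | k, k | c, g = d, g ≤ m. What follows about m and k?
m = k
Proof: g = d and g ≤ m, so d ≤ m. m ≤ d, so m = d. u = c and u | d, thus c | d. Since k | c, k | d. d | k, so d = k. m = d, so m = k.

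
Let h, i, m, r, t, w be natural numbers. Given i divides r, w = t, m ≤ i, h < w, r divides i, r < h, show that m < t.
Since i divides r and r divides i, i = r. Since m ≤ i, m ≤ r. Since r < h and h < w, r < w. Since m ≤ r, m < w. w = t, so m < t.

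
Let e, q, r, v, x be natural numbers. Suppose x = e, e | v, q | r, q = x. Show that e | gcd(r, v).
Because q = x and x = e, q = e. q | r, so e | r. From e | v, e | gcd(r, v).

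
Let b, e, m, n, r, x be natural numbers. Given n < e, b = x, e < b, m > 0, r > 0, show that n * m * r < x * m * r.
b = x and e < b, therefore e < x. Because n < e, n < x. Since m > 0, by multiplying by a positive, n * m < x * m. Using r > 0, by multiplying by a positive, n * m * r < x * m * r.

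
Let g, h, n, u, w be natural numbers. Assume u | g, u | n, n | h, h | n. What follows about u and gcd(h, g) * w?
u | gcd(h, g) * w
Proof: n | h and h | n, hence n = h. Since u | n, u | h. From u | g, u | gcd(h, g). Then u | gcd(h, g) * w.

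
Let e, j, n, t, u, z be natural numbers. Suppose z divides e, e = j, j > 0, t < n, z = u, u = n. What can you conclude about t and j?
t < j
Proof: From z = u and u = n, z = n. Because e = j and z divides e, z divides j. j > 0, so z ≤ j. z = n, so n ≤ j. From t < n, t < j.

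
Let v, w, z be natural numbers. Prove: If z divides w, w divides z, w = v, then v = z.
Since z divides w and w divides z, z = w. Since w = v, z = v. Then v = z.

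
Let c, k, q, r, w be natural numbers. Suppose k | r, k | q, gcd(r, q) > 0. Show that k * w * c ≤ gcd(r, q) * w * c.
From k | r and k | q, k | gcd(r, q). Because gcd(r, q) > 0, k ≤ gcd(r, q). Then k * w ≤ gcd(r, q) * w. Then k * w * c ≤ gcd(r, q) * w * c.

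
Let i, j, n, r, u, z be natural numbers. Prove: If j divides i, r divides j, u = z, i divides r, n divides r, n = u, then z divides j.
n = u and u = z, therefore n = z. Because j divides i and i divides r, j divides r. Since r divides j, r = j. Since n divides r, n divides j. n = z, so z divides j.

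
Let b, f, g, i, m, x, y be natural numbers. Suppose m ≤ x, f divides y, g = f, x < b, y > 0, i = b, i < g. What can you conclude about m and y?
m < y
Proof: Because m ≤ x and x < b, m < b. g = f and i < g, hence i < f. Because f divides y and y > 0, f ≤ y. i < f, so i < y. i = b, so b < y. m < b, so m < y.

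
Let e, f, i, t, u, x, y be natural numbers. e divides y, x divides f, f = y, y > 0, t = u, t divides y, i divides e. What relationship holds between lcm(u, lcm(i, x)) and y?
lcm(u, lcm(i, x)) ≤ y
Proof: t = u and t divides y, so u divides y. i divides e and e divides y, hence i divides y. From f = y and x divides f, x divides y. Since i divides y, lcm(i, x) divides y. u divides y, so lcm(u, lcm(i, x)) divides y. y > 0, so lcm(u, lcm(i, x)) ≤ y.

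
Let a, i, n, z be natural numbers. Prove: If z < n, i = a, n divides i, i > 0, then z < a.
n divides i and i > 0, hence n ≤ i. Since i = a, n ≤ a. Since z < n, z < a.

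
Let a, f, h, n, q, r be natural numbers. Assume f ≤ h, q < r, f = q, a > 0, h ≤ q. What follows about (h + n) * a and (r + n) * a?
(h + n) * a < (r + n) * a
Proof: Since f = q and f ≤ h, q ≤ h. Since h ≤ q, q = h. q < r, so h < r. Then h + n < r + n. Since a > 0, by multiplying by a positive, (h + n) * a < (r + n) * a.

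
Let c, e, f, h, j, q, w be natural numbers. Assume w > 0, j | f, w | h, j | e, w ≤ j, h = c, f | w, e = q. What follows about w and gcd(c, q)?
w | gcd(c, q)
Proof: From h = c and w | h, w | c. j | f and f | w, therefore j | w. Because w > 0, j ≤ w. w ≤ j, so j = w. From e = q and j | e, j | q. j = w, so w | q. Since w | c, w | gcd(c, q).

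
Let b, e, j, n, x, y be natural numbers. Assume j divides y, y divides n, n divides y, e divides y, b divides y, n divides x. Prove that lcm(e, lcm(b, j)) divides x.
Because y divides n and n divides y, y = n. b divides y and j divides y, thus lcm(b, j) divides y. From e divides y, lcm(e, lcm(b, j)) divides y. y = n, so lcm(e, lcm(b, j)) divides n. Since n divides x, lcm(e, lcm(b, j)) divides x.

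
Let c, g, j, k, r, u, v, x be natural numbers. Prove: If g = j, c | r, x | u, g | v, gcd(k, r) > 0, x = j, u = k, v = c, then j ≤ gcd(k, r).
Because x = j and x | u, j | u. Since u = k, j | k. Since g = j and g | v, j | v. Since v = c, j | c. c | r, so j | r. j | k, so j | gcd(k, r). gcd(k, r) > 0, so j ≤ gcd(k, r).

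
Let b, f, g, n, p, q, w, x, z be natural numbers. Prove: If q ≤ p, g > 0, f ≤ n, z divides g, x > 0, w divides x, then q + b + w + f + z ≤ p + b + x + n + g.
q ≤ p, hence q + b ≤ p + b. w divides x and x > 0, hence w ≤ x. Because z divides g and g > 0, z ≤ g. From f ≤ n, f + z ≤ n + g. w ≤ x, so w + f + z ≤ x + n + g. q + b ≤ p + b, so q + b + w + f + z ≤ p + b + x + n + g.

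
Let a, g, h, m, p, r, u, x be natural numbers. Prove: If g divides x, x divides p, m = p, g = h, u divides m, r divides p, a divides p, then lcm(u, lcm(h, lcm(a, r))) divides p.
Because m = p and u divides m, u divides p. g = h and g divides x, so h divides x. Since x divides p, h divides p. a divides p and r divides p, therefore lcm(a, r) divides p. Since h divides p, lcm(h, lcm(a, r)) divides p. u divides p, so lcm(u, lcm(h, lcm(a, r))) divides p.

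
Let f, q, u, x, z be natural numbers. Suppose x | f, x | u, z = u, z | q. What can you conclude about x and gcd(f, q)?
x | gcd(f, q)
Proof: z = u and z | q, hence u | q. x | u, so x | q. x | f, so x | gcd(f, q).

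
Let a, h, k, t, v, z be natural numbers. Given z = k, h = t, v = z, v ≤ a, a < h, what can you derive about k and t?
k < t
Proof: v = z and v ≤ a, hence z ≤ a. Since a < h, z < h. h = t, so z < t. Since z = k, k < t.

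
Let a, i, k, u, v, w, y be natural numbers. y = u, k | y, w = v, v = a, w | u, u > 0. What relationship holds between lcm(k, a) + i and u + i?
lcm(k, a) + i ≤ u + i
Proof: y = u and k | y, therefore k | u. Because w = v and v = a, w = a. Since w | u, a | u. k | u, so lcm(k, a) | u. u > 0, so lcm(k, a) ≤ u. Then lcm(k, a) + i ≤ u + i.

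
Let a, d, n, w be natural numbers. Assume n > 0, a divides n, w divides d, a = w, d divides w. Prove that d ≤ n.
w divides d and d divides w, thus w = d. a = w and a divides n, therefore w divides n. w = d, so d divides n. Because n > 0, d ≤ n.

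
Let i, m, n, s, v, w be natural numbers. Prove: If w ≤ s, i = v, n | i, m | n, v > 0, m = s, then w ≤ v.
m = s and m | n, so s | n. From i = v and n | i, n | v. s | n, so s | v. Since v > 0, s ≤ v. w ≤ s, so w ≤ v.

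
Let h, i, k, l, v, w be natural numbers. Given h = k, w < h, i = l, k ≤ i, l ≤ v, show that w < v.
h = k and w < h, therefore w < k. Since i = l and k ≤ i, k ≤ l. l ≤ v, so k ≤ v. Since w < k, w < v.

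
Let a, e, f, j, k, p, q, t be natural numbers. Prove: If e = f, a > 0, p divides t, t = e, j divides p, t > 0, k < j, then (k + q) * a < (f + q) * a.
Because t = e and e = f, t = f. Since j divides p and p divides t, j divides t. t > 0, so j ≤ t. t = f, so j ≤ f. From k < j, k < f. Then k + q < f + q. Because a > 0, by multiplying by a positive, (k + q) * a < (f + q) * a.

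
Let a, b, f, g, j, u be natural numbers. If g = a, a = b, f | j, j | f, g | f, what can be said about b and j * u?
b | j * u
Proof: g = a and a = b, hence g = b. Because f | j and j | f, f = j. Since g | f, g | j. g = b, so b | j. Then b | j * u.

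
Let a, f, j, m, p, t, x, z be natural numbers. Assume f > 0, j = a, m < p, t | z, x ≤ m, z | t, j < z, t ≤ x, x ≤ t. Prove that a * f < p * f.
z | t and t | z, thus z = t. t ≤ x and x ≤ t, thus t = x. z = t, so z = x. j < z, so j < x. From x ≤ m and m < p, x < p. Since j < x, j < p. j = a, so a < p. f > 0, so a * f < p * f.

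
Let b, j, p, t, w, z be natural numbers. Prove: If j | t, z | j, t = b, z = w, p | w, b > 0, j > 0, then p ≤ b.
z = w and z | j, thus w | j. p | w, so p | j. Since j > 0, p ≤ j. t = b and j | t, hence j | b. Since b > 0, j ≤ b. Since p ≤ j, p ≤ b.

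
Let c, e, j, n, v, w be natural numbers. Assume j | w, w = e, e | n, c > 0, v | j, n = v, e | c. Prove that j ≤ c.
n = v and e | n, so e | v. Since v | j, e | j. From w = e and j | w, j | e. Since e | j, e = j. e | c, so j | c. Because c > 0, j ≤ c.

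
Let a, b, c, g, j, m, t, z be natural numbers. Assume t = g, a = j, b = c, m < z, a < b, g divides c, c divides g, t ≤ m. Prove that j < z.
c divides g and g divides c, hence c = g. Since b = c, b = g. a = j and a < b, thus j < b. Since b = g, j < g. t = g and t ≤ m, hence g ≤ m. Because m < z, g < z. j < g, so j < z.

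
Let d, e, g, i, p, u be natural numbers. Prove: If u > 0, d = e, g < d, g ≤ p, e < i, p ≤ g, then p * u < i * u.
g ≤ p and p ≤ g, hence g = p. Because d = e and g < d, g < e. Since e < i, g < i. g = p, so p < i. u > 0, so p * u < i * u.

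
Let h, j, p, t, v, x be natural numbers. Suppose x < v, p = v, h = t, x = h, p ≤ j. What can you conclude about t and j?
t < j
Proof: x = h and h = t, hence x = t. x < v, so t < v. p = v and p ≤ j, hence v ≤ j. From t < v, t < j.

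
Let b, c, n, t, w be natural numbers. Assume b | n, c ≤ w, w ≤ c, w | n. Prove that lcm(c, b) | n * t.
Because w ≤ c and c ≤ w, w = c. Since w | n, c | n. Since b | n, lcm(c, b) | n. Then lcm(c, b) | n * t.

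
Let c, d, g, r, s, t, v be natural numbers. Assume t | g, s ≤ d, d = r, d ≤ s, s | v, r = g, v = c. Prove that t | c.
From s ≤ d and d ≤ s, s = d. Since d = r, s = r. Since r = g, s = g. v = c and s | v, therefore s | c. s = g, so g | c. Because t | g, t | c.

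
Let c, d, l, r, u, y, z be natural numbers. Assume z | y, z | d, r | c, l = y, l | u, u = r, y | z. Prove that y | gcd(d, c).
z | y and y | z, so z = y. Since z | d, y | d. u = r and l | u, hence l | r. Since l = y, y | r. Since r | c, y | c. y | d, so y | gcd(d, c).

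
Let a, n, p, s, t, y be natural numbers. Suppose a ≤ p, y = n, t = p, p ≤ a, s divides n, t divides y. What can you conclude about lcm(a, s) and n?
lcm(a, s) divides n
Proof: p ≤ a and a ≤ p, so p = a. t = p, so t = a. Since t divides y, a divides y. y = n, so a divides n. s divides n, so lcm(a, s) divides n.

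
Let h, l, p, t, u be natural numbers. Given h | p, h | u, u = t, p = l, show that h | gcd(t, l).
u = t and h | u, hence h | t. p = l and h | p, so h | l. h | t, so h | gcd(t, l).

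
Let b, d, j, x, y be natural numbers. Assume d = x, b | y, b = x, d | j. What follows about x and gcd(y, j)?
x | gcd(y, j)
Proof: b = x and b | y, therefore x | y. d = x and d | j, thus x | j. Since x | y, x | gcd(y, j).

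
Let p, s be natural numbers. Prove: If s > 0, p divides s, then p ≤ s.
p divides s and s > 0. By divisors are at most what they divide, p ≤ s.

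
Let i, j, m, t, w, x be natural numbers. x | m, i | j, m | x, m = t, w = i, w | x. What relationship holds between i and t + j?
i | t + j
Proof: Because x | m and m | x, x = m. Because m = t, x = t. Because w = i and w | x, i | x. x = t, so i | t. Since i | j, i | t + j.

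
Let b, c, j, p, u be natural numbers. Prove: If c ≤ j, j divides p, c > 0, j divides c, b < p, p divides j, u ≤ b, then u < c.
p divides j and j divides p, so p = j. Because j divides c and c > 0, j ≤ c. Since c ≤ j, j = c. Since p = j, p = c. Because u ≤ b and b < p, u < p. Because p = c, u < c.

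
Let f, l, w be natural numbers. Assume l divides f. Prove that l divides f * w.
From l divides f, by divisibility extends to multiples, l divides f * w.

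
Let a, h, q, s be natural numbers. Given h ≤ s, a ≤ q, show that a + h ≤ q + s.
Since a ≤ q and h ≤ s, by adding inequalities, a + h ≤ q + s.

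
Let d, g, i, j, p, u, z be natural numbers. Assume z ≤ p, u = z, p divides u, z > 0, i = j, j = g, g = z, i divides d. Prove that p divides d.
Because u = z and p divides u, p divides z. Since z > 0, p ≤ z. Since z ≤ p, z = p. i = j and j = g, thus i = g. g = z, so i = z. i divides d, so z divides d. Since z = p, p divides d.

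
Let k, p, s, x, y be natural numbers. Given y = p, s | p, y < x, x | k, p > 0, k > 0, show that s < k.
s | p and p > 0, so s ≤ p. y = p and y < x, hence p < x. From x | k and k > 0, x ≤ k. Since p < x, p < k. Since s ≤ p, s < k.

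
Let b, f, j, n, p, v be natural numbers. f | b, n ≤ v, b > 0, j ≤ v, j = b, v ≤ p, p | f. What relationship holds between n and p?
n ≤ p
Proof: p | f and f | b, so p | b. b > 0, so p ≤ b. j = b and j ≤ v, thus b ≤ v. Because p ≤ b, p ≤ v. Since v ≤ p, v = p. n ≤ v, so n ≤ p.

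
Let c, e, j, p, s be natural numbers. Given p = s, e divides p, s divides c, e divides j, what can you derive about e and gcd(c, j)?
e divides gcd(c, j)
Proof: p = s and e divides p, so e divides s. Since s divides c, e divides c. e divides j, so e divides gcd(c, j).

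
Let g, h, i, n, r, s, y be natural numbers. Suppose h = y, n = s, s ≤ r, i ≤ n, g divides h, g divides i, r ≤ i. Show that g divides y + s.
h = y and g divides h, thus g divides y. n = s and i ≤ n, so i ≤ s. s ≤ r and r ≤ i, hence s ≤ i. Since i ≤ s, i = s. Since g divides i, g divides s. From g divides y, g divides y + s.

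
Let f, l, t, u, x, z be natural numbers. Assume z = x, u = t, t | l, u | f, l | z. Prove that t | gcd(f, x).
u = t and u | f, thus t | f. Because t | l and l | z, t | z. z = x, so t | x. From t | f, t | gcd(f, x).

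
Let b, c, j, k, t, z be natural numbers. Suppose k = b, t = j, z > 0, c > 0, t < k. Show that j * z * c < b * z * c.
t = j and t < k, therefore j < k. Since k = b, j < b. From z > 0, by multiplying by a positive, j * z < b * z. Since c > 0, by multiplying by a positive, j * z * c < b * z * c.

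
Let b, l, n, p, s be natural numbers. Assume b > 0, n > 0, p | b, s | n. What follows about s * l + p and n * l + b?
s * l + p ≤ n * l + b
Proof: s | n and n > 0, so s ≤ n. Then s * l ≤ n * l. p | b and b > 0, so p ≤ b. s * l ≤ n * l, so s * l + p ≤ n * l + b.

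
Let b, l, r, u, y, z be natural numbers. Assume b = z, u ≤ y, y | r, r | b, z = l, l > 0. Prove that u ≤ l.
b = z and r | b, hence r | z. z = l, so r | l. Since y | r, y | l. Since l > 0, y ≤ l. Because u ≤ y, u ≤ l.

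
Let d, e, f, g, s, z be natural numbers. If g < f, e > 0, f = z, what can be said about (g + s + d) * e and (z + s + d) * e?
(g + s + d) * e < (z + s + d) * e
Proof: f = z and g < f, therefore g < z. Then g + s < z + s. Then g + s + d < z + s + d. Since e > 0, by multiplying by a positive, (g + s + d) * e < (z + s + d) * e.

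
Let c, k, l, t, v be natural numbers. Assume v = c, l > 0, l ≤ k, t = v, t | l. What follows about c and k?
c ≤ k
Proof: t = v and v = c, thus t = c. From t | l, c | l. Since l > 0, c ≤ l. l ≤ k, so c ≤ k.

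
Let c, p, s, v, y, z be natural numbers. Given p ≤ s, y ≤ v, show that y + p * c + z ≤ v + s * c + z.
p ≤ s. By multiplying by a non-negative, p * c ≤ s * c. Since y ≤ v, y + p * c ≤ v + s * c. Then y + p * c + z ≤ v + s * c + z.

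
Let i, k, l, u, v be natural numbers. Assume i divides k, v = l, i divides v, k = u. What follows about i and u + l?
i divides u + l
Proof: k = u and i divides k, therefore i divides u. Since v = l and i divides v, i divides l. From i divides u, i divides u + l.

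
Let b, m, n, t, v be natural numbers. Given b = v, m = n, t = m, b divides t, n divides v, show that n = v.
t = m and m = n, thus t = n. b = v and b divides t, hence v divides t. From t = n, v divides n. Since n divides v, n = v.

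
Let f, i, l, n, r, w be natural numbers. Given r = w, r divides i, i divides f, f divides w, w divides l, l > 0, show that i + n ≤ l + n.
r = w and r divides i, therefore w divides i. i divides f and f divides w, so i divides w. w divides i, so w = i. w divides l and l > 0, therefore w ≤ l. Since w = i, i ≤ l. Then i + n ≤ l + n.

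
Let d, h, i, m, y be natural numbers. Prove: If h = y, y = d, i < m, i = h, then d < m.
i = h and h = y, so i = y. i < m, so y < m. Since y = d, d < m.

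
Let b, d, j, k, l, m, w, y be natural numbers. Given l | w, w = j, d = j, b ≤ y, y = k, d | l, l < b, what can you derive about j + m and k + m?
j + m < k + m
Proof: From w = j and l | w, l | j. d = j and d | l, so j | l. l | j, so l = j. Since l < b and b ≤ y, l < y. l = j, so j < y. y = k, so j < k. Then j + m < k + m.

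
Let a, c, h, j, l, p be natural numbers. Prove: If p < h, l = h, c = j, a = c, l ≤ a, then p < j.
a = c and l ≤ a, hence l ≤ c. c = j, so l ≤ j. l = h, so h ≤ j. From p < h, p < j.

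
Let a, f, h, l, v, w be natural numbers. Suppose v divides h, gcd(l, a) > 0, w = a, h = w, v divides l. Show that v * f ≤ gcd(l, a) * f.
Since h = w and v divides h, v divides w. w = a, so v divides a. Since v divides l, v divides gcd(l, a). gcd(l, a) > 0, so v ≤ gcd(l, a). By multiplying by a non-negative, v * f ≤ gcd(l, a) * f.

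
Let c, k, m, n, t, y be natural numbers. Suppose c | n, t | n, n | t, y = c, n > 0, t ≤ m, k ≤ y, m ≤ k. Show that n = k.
t | n and n | t, therefore t = n. Since t ≤ m, n ≤ m. From m ≤ k, n ≤ k. Since y = c and k ≤ y, k ≤ c. From c | n and n > 0, c ≤ n. Since k ≤ c, k ≤ n. Because n ≤ k, n = k.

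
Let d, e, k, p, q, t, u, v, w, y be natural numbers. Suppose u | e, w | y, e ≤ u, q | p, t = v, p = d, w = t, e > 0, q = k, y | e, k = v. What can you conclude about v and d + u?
v | d + u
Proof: Because q = k and q | p, k | p. k = v, so v | p. Since p = d, v | d. u | e and e > 0, so u ≤ e. From e ≤ u, e = u. Since w = t and w | y, t | y. Since y | e, t | e. e = u, so t | u. Since t = v, v | u. v | d, so v | d + u.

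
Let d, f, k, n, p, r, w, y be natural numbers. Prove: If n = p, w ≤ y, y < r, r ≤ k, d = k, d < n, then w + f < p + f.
d = k and d < n, hence k < n. r ≤ k, so r < n. Since y < r, y < n. Since w ≤ y, w < n. Since n = p, w < p. Then w + f < p + f.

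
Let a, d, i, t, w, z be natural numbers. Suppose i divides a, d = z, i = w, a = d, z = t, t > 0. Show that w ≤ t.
Because a = d and d = z, a = z. From z = t, a = t. i divides a, so i divides t. i = w, so w divides t. Since t > 0, w ≤ t.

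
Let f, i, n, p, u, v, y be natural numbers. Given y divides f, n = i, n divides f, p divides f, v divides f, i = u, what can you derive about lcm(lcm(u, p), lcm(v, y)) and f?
lcm(lcm(u, p), lcm(v, y)) divides f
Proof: From n = i and i = u, n = u. n divides f, so u divides f. p divides f, so lcm(u, p) divides f. Since v divides f and y divides f, lcm(v, y) divides f. Since lcm(u, p) divides f, lcm(lcm(u, p), lcm(v, y)) divides f.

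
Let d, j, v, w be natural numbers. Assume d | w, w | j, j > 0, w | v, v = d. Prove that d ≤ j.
v = d and w | v, so w | d. Since d | w, w = d. w | j and j > 0, hence w ≤ j. Because w = d, d ≤ j.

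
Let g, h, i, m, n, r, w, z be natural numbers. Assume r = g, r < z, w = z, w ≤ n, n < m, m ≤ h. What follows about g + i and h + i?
g + i < h + i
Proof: Because r = g and r < z, g < z. Because w = z and w ≤ n, z ≤ n. n < m, so z < m. From m ≤ h, z < h. Since g < z, g < h. Then g + i < h + i.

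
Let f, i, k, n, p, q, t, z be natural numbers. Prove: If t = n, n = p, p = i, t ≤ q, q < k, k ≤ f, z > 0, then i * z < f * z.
t = n and n = p, so t = p. Because p = i, t = i. q < k and k ≤ f, therefore q < f. Since t ≤ q, t < f. Since t = i, i < f. Since z > 0, by multiplying by a positive, i * z < f * z.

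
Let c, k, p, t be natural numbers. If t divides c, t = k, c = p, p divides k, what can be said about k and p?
k = p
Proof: t = k and t divides c, so k divides c. c = p, so k divides p. p divides k, so p = k. Then k = p.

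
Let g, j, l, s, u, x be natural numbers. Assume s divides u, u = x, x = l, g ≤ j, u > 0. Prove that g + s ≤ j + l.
u = x and x = l, so u = l. s divides u and u > 0, therefore s ≤ u. Since u = l, s ≤ l. Since g ≤ j, g + s ≤ j + l.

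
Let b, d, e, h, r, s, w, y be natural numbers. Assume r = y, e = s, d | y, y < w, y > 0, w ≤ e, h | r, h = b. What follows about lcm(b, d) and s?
lcm(b, d) < s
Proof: r = y and h | r, hence h | y. Since h = b, b | y. d | y, so lcm(b, d) | y. From y > 0, lcm(b, d) ≤ y. Because y < w and w ≤ e, y < e. Since lcm(b, d) ≤ y, lcm(b, d) < e. Because e = s, lcm(b, d) < s.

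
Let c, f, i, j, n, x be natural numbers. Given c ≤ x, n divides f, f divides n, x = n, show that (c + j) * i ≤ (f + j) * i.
Since n divides f and f divides n, n = f. Since x = n, x = f. c ≤ x, so c ≤ f. Then c + j ≤ f + j. By multiplying by a non-negative, (c + j) * i ≤ (f + j) * i.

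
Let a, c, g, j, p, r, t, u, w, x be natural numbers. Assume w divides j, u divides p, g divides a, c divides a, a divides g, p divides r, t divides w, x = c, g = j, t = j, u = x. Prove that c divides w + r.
t = j and t divides w, thus j divides w. w divides j, so j = w. a divides g and g divides a, hence a = g. Since g = j, a = j. Since c divides a, c divides j. Since j = w, c divides w. u = x and u divides p, thus x divides p. Since x = c, c divides p. Since p divides r, c divides r. Since c divides w, c divides w + r.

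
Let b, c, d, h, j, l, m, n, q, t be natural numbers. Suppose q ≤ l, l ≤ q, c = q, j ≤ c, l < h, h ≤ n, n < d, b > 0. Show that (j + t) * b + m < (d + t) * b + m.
q ≤ l and l ≤ q, hence q = l. c = q and j ≤ c, so j ≤ q. Because q = l, j ≤ l. l < h and h ≤ n, so l < n. Since n < d, l < d. j ≤ l, so j < d. Then j + t < d + t. Since b > 0, (j + t) * b < (d + t) * b. Then (j + t) * b + m < (d + t) * b + m.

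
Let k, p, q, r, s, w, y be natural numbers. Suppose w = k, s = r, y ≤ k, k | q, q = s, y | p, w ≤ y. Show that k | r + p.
Because q = s and s = r, q = r. k | q, so k | r. Because w = k and w ≤ y, k ≤ y. y ≤ k, so y = k. y | p, so k | p. Since k | r, k | r + p.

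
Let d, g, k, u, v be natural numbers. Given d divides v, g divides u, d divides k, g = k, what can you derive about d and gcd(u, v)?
d divides gcd(u, v)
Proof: Since g = k and g divides u, k divides u. d divides k, so d divides u. Since d divides v, d divides gcd(u, v).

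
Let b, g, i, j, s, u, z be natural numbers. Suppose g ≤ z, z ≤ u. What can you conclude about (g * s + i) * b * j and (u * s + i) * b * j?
(g * s + i) * b * j ≤ (u * s + i) * b * j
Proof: g ≤ z and z ≤ u, so g ≤ u. By multiplying by a non-negative, g * s ≤ u * s. Then g * s + i ≤ u * s + i. By multiplying by a non-negative, (g * s + i) * b ≤ (u * s + i) * b. By multiplying by a non-negative, (g * s + i) * b * j ≤ (u * s + i) * b * j.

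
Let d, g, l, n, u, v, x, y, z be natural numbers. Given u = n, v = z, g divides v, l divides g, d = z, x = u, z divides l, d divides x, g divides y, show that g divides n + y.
x = u and u = n, hence x = n. Since z divides l and l divides g, z divides g. v = z and g divides v, thus g divides z. z divides g, so z = g. d = z and d divides x, therefore z divides x. Since z = g, g divides x. x = n, so g divides n. g divides y, so g divides n + y.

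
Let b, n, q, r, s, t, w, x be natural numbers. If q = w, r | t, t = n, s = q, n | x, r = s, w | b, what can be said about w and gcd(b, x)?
w | gcd(b, x)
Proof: r = s and r | t, hence s | t. Since s = q, q | t. Because q = w, w | t. t = n, so w | n. n | x, so w | x. Since w | b, w | gcd(b, x).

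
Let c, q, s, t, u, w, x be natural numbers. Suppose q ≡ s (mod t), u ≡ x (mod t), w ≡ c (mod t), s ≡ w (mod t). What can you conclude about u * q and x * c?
u * q ≡ x * c (mod t)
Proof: Because q ≡ s (mod t) and s ≡ w (mod t), q ≡ w (mod t). Since w ≡ c (mod t), q ≡ c (mod t). u ≡ x (mod t), so u * q ≡ x * c (mod t).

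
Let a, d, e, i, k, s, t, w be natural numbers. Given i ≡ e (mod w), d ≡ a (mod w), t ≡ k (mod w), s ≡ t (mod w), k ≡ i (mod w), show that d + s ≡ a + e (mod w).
s ≡ t (mod w) and t ≡ k (mod w), hence s ≡ k (mod w). k ≡ i (mod w), so s ≡ i (mod w). Since i ≡ e (mod w), s ≡ e (mod w). Since d ≡ a (mod w), d + s ≡ a + e (mod w).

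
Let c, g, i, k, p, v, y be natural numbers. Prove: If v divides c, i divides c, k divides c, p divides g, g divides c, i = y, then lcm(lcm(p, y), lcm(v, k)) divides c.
p divides g and g divides c, therefore p divides c. i = y and i divides c, therefore y divides c. p divides c, so lcm(p, y) divides c. From v divides c and k divides c, lcm(v, k) divides c. lcm(p, y) divides c, so lcm(lcm(p, y), lcm(v, k)) divides c.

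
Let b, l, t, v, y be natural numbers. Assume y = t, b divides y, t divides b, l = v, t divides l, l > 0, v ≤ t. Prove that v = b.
y = t and b divides y, hence b divides t. Since t divides b, b = t. t divides l and l > 0, so t ≤ l. Since l = v, t ≤ v. v ≤ t, so t = v. b = t, so b = v. Then v = b.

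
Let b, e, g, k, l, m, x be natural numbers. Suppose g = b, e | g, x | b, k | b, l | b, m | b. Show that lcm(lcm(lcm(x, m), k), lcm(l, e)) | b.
x | b and m | b, so lcm(x, m) | b. Since k | b, lcm(lcm(x, m), k) | b. g = b and e | g, so e | b. l | b, so lcm(l, e) | b. lcm(lcm(x, m), k) | b, so lcm(lcm(lcm(x, m), k), lcm(l, e)) | b.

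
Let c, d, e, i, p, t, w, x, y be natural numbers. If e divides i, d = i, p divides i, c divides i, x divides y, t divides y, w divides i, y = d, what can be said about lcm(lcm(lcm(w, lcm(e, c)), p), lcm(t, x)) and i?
lcm(lcm(lcm(w, lcm(e, c)), p), lcm(t, x)) divides i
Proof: Because e divides i and c divides i, lcm(e, c) divides i. w divides i, so lcm(w, lcm(e, c)) divides i. Because p divides i, lcm(lcm(w, lcm(e, c)), p) divides i. Since y = d and d = i, y = i. t divides y and x divides y, hence lcm(t, x) divides y. Since y = i, lcm(t, x) divides i. lcm(lcm(w, lcm(e, c)), p) divides i, so lcm(lcm(lcm(w, lcm(e, c)), p), lcm(t, x)) divides i.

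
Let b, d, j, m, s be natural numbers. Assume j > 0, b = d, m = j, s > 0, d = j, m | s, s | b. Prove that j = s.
m = j and m | s, thus j | s. Since s > 0, j ≤ s. From b = d and s | b, s | d. Since d = j, s | j. From j > 0, s ≤ j. j ≤ s, so j = s.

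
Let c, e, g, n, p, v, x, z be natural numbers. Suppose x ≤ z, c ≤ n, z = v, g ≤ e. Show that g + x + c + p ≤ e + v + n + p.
z = v and x ≤ z, so x ≤ v. c ≤ n, so x + c ≤ v + n. g ≤ e, so g + x + c ≤ e + v + n. Then g + x + c + p ≤ e + v + n + p.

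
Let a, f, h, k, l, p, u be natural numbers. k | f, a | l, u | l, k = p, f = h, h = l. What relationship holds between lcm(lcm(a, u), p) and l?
lcm(lcm(a, u), p) | l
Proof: From a | l and u | l, lcm(a, u) | l. f = h and h = l, therefore f = l. Since k = p and k | f, p | f. Because f = l, p | l. Since lcm(a, u) | l, lcm(lcm(a, u), p) | l.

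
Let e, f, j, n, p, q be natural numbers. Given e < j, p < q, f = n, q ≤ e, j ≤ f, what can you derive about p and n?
p < n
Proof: From p < q and q ≤ e, p < e. f = n and j ≤ f, therefore j ≤ n. Since e < j, e < n. Since p < e, p < n.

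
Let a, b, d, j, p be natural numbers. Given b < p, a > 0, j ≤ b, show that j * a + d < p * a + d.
From j ≤ b and b < p, j < p. Since a > 0, j * a < p * a. Then j * a + d < p * a + d.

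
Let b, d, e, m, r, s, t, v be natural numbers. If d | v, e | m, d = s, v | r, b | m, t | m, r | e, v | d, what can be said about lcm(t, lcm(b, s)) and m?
lcm(t, lcm(b, s)) | m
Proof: v | d and d | v, thus v = d. v | r and r | e, hence v | e. Since e | m, v | m. Because v = d, d | m. Since d = s, s | m. Since b | m, lcm(b, s) | m. t | m, so lcm(t, lcm(b, s)) | m.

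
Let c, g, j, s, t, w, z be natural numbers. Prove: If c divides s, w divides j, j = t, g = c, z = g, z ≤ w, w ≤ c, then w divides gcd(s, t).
From z = g and z ≤ w, g ≤ w. Since g = c, c ≤ w. Since w ≤ c, c = w. c divides s, so w divides s. j = t and w divides j, hence w divides t. From w divides s, w divides gcd(s, t).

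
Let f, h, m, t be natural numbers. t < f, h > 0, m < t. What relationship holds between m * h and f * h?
m * h < f * h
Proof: From m < t and t < f, m < f. Since h > 0, by multiplying by a positive, m * h < f * h.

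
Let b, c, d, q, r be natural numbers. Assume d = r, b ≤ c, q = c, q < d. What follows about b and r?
b < r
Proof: Because q = c and q < d, c < d. Since b ≤ c, b < d. d = r, so b < r.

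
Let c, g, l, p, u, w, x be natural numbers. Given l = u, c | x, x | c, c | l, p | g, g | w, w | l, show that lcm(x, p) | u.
Because c | x and x | c, c = x. Because c | l, x | l. From p | g and g | w, p | w. Since w | l, p | l. x | l, so lcm(x, p) | l. Since l = u, lcm(x, p) | u.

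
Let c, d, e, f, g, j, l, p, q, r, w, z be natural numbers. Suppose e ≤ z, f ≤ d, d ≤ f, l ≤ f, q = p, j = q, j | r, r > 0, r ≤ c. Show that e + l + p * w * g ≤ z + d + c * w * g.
f ≤ d and d ≤ f, thus f = d. l ≤ f, so l ≤ d. Since e ≤ z, e + l ≤ z + d. j = q and j | r, hence q | r. Since q = p, p | r. Since r > 0, p ≤ r. Since r ≤ c, p ≤ c. Then p * w ≤ c * w. Then p * w * g ≤ c * w * g. Since e + l ≤ z + d, e + l + p * w * g ≤ z + d + c * w * g.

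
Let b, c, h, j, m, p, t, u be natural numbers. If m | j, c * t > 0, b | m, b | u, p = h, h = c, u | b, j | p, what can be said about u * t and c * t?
u * t ≤ c * t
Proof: Since b | u and u | b, b = u. p = h and h = c, hence p = c. b | m and m | j, thus b | j. j | p, so b | p. Since p = c, b | c. b = u, so u | c. Then u * t | c * t. c * t > 0, so u * t ≤ c * t.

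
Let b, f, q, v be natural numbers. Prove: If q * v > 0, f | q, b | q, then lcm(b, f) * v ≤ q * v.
Since b | q and f | q, lcm(b, f) | q. Then lcm(b, f) * v | q * v. q * v > 0, so lcm(b, f) * v ≤ q * v.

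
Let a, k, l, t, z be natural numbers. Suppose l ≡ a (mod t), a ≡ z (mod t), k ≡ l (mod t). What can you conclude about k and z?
k ≡ z (mod t)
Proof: k ≡ l (mod t) and l ≡ a (mod t), so k ≡ a (mod t). Since a ≡ z (mod t), k ≡ z (mod t).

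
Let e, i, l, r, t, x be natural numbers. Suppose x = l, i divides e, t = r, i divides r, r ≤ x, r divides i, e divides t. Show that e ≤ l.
From i divides r and r divides i, i = r. Because i divides e, r divides e. t = r and e divides t, hence e divides r. Since r divides e, r = e. x = l and r ≤ x, thus r ≤ l. Since r = e, e ≤ l.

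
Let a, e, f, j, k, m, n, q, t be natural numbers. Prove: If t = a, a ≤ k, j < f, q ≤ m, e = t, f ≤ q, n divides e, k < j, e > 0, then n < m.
Since e = t and t = a, e = a. n divides e and e > 0, hence n ≤ e. Since e = a, n ≤ a. a ≤ k and k < j, therefore a < j. Since f ≤ q and q ≤ m, f ≤ m. Since j < f, j < m. a < j, so a < m. n ≤ a, so n < m.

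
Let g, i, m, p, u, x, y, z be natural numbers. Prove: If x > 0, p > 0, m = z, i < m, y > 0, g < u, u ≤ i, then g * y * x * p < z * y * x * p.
m = z and i < m, so i < z. u ≤ i, so u < z. g < u, so g < z. From y > 0, by multiplying by a positive, g * y < z * y. Since x > 0, by multiplying by a positive, g * y * x < z * y * x. Using p > 0, by multiplying by a positive, g * y * x * p < z * y * x * p.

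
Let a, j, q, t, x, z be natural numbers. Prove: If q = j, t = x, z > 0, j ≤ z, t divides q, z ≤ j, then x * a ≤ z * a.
j ≤ z and z ≤ j, therefore j = z. q = j, so q = z. From t divides q, t divides z. Since t = x, x divides z. Because z > 0, x ≤ z. By multiplying by a non-negative, x * a ≤ z * a.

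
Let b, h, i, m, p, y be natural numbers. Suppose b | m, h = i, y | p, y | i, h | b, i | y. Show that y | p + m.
i | y and y | i, thus i = y. Because h | b and b | m, h | m. h = i, so i | m. i = y, so y | m. y | p, so y | p + m.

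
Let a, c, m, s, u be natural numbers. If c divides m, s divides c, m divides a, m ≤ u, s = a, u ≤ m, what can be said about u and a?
u = a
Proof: u ≤ m and m ≤ u, thus u = m. From s divides c and c divides m, s divides m. s = a, so a divides m. m divides a, so m = a. u = m, so u = a.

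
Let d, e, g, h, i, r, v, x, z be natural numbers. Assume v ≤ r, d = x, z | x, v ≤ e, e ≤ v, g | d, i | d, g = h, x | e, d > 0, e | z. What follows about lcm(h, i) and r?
lcm(h, i) ≤ r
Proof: From e ≤ v and v ≤ e, e = v. Since e | z and z | x, e | x. x | e, so x = e. From d = x, d = e. g = h and g | d, therefore h | d. i | d, so lcm(h, i) | d. d > 0, so lcm(h, i) ≤ d. From d = e, lcm(h, i) ≤ e. Since e = v, lcm(h, i) ≤ v. Since v ≤ r, lcm(h, i) ≤ r.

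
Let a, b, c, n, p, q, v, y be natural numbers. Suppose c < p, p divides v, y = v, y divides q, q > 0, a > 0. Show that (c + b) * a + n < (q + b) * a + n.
y = v and y divides q, thus v divides q. Since p divides v, p divides q. Because q > 0, p ≤ q. c < p, so c < q. Then c + b < q + b. Combining with a > 0, by multiplying by a positive, (c + b) * a < (q + b) * a. Then (c + b) * a + n < (q + b) * a + n.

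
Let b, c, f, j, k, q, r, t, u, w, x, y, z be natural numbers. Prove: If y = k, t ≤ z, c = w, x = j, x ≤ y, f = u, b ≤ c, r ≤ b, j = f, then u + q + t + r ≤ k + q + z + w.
x = j and j = f, therefore x = f. y = k and x ≤ y, thus x ≤ k. Since x = f, f ≤ k. f = u, so u ≤ k. Then u + q ≤ k + q. c = w and b ≤ c, therefore b ≤ w. Since r ≤ b, r ≤ w. Since t ≤ z, t + r ≤ z + w. Since u + q ≤ k + q, u + q + t + r ≤ k + q + z + w.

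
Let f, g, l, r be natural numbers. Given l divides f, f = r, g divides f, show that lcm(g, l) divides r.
g divides f and l divides f, hence lcm(g, l) divides f. From f = r, lcm(g, l) divides r.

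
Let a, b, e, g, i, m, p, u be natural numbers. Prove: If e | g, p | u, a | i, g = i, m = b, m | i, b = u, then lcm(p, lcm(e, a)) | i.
m = b and m | i, therefore b | i. b = u, so u | i. Because p | u, p | i. Since g = i and e | g, e | i. a | i, so lcm(e, a) | i. Since p | i, lcm(p, lcm(e, a)) | i.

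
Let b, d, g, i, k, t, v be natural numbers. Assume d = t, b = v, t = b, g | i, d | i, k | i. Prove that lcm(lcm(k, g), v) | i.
From k | i and g | i, lcm(k, g) | i. Since d = t and t = b, d = b. Since b = v, d = v. Since d | i, v | i. lcm(k, g) | i, so lcm(lcm(k, g), v) | i.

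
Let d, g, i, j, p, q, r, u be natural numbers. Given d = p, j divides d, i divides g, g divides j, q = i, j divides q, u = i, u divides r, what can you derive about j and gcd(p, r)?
j divides gcd(p, r)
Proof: Since d = p and j divides d, j divides p. Since i divides g and g divides j, i divides j. q = i and j divides q, therefore j divides i. Since i divides j, i = j. From u = i and u divides r, i divides r. Since i = j, j divides r. j divides p, so j divides gcd(p, r).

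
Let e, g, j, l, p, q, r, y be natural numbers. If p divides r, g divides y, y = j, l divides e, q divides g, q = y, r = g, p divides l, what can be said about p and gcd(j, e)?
p divides gcd(j, e)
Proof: q = y and q divides g, so y divides g. Since g divides y, g = y. Since y = j, g = j. r = g and p divides r, hence p divides g. g = j, so p divides j. From p divides l and l divides e, p divides e. Since p divides j, p divides gcd(j, e).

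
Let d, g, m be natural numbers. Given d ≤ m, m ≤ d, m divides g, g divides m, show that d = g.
d ≤ m and m ≤ d, therefore d = m. m divides g and g divides m, thus m = g. d = m, so d = g.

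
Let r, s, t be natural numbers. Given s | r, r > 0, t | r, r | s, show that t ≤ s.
r | s and s | r, hence r = s. Because t | r and r > 0, t ≤ r. Because r = s, t ≤ s.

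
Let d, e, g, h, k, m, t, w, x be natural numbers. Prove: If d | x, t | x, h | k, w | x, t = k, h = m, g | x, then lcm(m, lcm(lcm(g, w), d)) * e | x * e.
h = m and h | k, so m | k. t = k and t | x, therefore k | x. Because m | k, m | x. g | x and w | x, so lcm(g, w) | x. Since d | x, lcm(lcm(g, w), d) | x. Since m | x, lcm(m, lcm(lcm(g, w), d)) | x. Then lcm(m, lcm(lcm(g, w), d)) * e | x * e.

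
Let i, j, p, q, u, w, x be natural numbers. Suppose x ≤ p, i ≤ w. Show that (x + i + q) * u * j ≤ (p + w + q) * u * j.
x ≤ p and i ≤ w, therefore x + i ≤ p + w. Then x + i + q ≤ p + w + q. Then (x + i + q) * u ≤ (p + w + q) * u. Then (x + i + q) * u * j ≤ (p + w + q) * u * j.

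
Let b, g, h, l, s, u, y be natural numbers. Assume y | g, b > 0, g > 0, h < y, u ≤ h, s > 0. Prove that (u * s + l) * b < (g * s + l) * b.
u ≤ h and h < y, so u < y. Because y | g and g > 0, y ≤ g. u < y, so u < g. From s > 0, u * s < g * s. Then u * s + l < g * s + l. Because b > 0, (u * s + l) * b < (g * s + l) * b.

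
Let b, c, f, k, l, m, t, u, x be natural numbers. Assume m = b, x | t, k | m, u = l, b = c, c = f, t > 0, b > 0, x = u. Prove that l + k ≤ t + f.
Since x = u and x | t, u | t. t > 0, so u ≤ t. u = l, so l ≤ t. b = c and c = f, so b = f. m = b and k | m, therefore k | b. b > 0, so k ≤ b. b = f, so k ≤ f. Since l ≤ t, l + k ≤ t + f.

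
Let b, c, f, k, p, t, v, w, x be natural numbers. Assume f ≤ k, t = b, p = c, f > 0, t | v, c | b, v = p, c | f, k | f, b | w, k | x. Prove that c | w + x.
v = p and p = c, hence v = c. Since t | v, t | c. Since t = b, b | c. Since c | b, b = c. Since b | w, c | w. k | f and f > 0, thus k ≤ f. Since f ≤ k, f = k. From c | f, c | k. Because k | x, c | x. c | w, so c | w + x.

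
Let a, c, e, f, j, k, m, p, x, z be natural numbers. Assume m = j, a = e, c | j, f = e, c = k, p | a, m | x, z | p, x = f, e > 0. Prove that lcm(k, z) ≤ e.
Because c = k and c | j, k | j. x = f and f = e, therefore x = e. Since m | x, m | e. m = j, so j | e. k | j, so k | e. a = e and p | a, therefore p | e. z | p, so z | e. Since k | e, lcm(k, z) | e. Since e > 0, lcm(k, z) ≤ e.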